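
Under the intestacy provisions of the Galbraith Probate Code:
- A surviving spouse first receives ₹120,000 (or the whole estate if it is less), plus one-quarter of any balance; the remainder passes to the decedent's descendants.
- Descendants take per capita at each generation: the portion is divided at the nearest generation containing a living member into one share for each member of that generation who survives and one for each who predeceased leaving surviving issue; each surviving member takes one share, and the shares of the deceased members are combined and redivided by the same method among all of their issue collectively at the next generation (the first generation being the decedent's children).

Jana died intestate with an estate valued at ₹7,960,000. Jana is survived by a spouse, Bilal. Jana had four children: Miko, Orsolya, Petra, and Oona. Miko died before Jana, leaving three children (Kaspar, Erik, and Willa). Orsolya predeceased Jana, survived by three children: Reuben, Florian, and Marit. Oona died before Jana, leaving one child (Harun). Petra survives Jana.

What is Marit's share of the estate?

Bilal first takes ₹120,000, leaving a balance of ₹7,840,000. Bilal then takes one-quarter of the balance (₹1,960,000), for a total of ₹2,080,000. The remaining ₹5,880,000 passes to the descendants.
The descendants' portion (₹5,880,000) is divided at the children's generation into 4 shares of ₹1,470,000. Petra takes ₹1,470,000. The 3 shares of the deceased (Miko, Orsolya, and Oona) are combined into a pool of ₹4,410,000.
That pool (₹4,410,000) is divided at the grandchildren's generation equally among Kaspar, Erik, Willa, Reuben, Florian, Marit, and Harun: ₹630,000 each.

Marit receives ₹630,000.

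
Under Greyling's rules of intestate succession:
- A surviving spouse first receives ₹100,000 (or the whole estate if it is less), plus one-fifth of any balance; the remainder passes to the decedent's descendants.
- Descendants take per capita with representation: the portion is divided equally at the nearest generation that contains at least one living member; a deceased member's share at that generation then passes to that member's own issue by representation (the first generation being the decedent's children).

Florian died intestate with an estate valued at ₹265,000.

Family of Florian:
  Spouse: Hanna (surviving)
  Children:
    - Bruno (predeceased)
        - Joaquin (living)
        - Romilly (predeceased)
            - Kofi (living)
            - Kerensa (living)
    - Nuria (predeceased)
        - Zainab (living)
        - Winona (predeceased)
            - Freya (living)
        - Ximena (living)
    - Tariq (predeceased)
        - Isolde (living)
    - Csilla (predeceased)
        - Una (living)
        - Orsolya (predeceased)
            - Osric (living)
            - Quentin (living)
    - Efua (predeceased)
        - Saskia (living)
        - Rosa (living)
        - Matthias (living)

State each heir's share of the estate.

Hanna first takes ₹100,000, leaving a balance of ₹165,000. Hanna then takes one-fifth of the balance (₹33,000), for a total of ₹133,000. The remaining ₹132,000 passes to the descendants.
No child survives, so the initial division is made at the grandchildren's generation.
The descendants' portion (₹132,000) is divided into 11 shares of ₹12,000: Joaquin, Zainab, Ximena, Isolde, Una, Saskia, Rosa, and Matthias each take ₹12,000; Romilly's ₹12,000 share passes to Romilly's issue; Winona's ₹12,000 share passes to Winona's issue; Orsolya's ₹12,000 share passes to Orsolya's issue.
Romilly's share (₹12,000) is divided into 2 shares of ₹6,000: Kofi and Kerensa each take ₹6,000.
Winona's share (₹12,000) passes entirely to Freya.
Orsolya's share (₹12,000) is divided into 2 shares of ₹6,000: Osric and Quentin each take ₹6,000.

Hanna: ₹133,000; Joaquin: ₹12,000; Kofi: ₹6,000; Kerensa: ₹6,000; Zainab: ₹12,000; Freya: ₹12,000; Ximena: ₹12,000; Isolde: ₹12,000; Una: ₹12,000; Osric: ₹6,000; Quentin: ₹6,000; Saskia: ₹12,000; Rosa: ₹12,000; Matthias: ₹12,000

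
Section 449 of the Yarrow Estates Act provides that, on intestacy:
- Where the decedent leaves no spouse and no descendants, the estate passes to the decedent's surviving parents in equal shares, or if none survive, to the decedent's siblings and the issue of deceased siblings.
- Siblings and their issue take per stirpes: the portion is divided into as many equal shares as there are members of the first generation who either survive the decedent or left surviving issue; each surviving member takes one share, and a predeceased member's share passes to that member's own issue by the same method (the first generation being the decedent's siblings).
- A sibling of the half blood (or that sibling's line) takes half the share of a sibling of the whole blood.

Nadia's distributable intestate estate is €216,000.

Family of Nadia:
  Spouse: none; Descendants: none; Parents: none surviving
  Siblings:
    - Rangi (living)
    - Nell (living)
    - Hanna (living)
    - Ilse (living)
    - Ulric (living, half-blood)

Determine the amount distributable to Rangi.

The entire €216,000 passes to the siblings and their issue.
Counting each half-blood sibling's line as half a unit, there are 9/2 units in €216,000, so one unit is €48,000. Whole-blood lines (Rangi, Nell, Hanna, and Ilse) take €48,000 each; half-blood lines (Ulric) take €24,000 each.

Rangi receives €48,000.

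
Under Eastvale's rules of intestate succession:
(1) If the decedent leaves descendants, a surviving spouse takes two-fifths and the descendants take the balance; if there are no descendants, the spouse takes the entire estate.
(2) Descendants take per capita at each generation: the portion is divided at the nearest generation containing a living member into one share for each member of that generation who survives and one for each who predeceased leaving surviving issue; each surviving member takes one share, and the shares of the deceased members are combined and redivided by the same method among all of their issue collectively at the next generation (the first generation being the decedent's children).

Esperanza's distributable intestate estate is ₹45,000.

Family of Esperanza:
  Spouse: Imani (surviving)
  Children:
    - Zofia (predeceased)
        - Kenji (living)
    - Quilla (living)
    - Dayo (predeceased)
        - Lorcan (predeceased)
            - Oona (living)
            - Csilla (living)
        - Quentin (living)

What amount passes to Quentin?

Imani takes two-fifths of ₹45,000 = ₹18,000. The remaining ₹27,000 passes to the descendants.
The descendants' portion (₹27,000) is divided at the children's generation into 3 shares of ₹9,000. Quilla takes ₹9,000. The 2 shares of the deceased (Zofia and Dayo) are combined into a pool of ₹18,000.
That pool (₹18,000) is divided at the grandchildren's generation into 3 shares of ₹6,000. Kenji and Quentin each take ₹6,000. The remaining share for the deceased Lorcan (₹6,000) is carried to the next generation.
That pool (₹6,000) is divided at the great-grandchildren's generation equally among Oona and Csilla: ₹3,000 each.

Quentin receives ₹6,000.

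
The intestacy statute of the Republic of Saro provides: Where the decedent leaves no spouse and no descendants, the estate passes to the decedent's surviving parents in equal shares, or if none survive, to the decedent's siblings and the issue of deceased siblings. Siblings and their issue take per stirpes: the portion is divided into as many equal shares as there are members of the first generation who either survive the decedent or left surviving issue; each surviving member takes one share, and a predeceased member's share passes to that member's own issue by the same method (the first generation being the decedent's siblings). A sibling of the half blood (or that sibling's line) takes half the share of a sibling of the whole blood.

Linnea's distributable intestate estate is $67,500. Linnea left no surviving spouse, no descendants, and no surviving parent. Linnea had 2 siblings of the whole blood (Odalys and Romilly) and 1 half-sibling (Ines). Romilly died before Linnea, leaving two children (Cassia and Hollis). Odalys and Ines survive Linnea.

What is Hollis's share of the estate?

Hollis receives $13,500.

The entire $67,500 passes to the siblings and their issue.
Counting each half-blood sibling's line as half a unit, there are 5/2 units in $67,500, so one unit is $27,000. Whole-blood lines (Odalys and Romilly) take $27,000 each; half-blood lines (Ines) take $13,500 each.
Romilly's share ($27,000) is divided into 2 shares of $13,500: Cassia and Hollis each take $13,500.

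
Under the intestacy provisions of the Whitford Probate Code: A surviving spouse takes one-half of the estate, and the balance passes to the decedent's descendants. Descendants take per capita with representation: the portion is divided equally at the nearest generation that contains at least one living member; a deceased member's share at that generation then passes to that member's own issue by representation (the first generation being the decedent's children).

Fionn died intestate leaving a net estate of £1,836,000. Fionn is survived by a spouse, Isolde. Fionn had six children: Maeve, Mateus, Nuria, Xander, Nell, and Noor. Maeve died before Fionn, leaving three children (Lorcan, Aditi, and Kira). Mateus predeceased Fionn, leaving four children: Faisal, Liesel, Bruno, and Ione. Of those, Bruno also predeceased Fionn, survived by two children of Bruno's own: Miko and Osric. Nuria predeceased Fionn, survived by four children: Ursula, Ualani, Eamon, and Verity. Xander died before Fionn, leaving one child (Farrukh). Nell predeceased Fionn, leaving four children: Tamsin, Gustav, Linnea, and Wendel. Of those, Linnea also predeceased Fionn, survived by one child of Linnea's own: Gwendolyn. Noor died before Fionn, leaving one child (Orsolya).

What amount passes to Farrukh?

Farrukh receives £54,000.

Isolde takes one-half of £1,836,000 = £918,000. The remaining £918,000 passes to the descendants.
No child survives, so the initial division is made at the grandchildren's generation.
The descendants' portion (£918,000) is divided into 17 shares of £54,000: Lorcan, Aditi, Kira, Faisal, Liesel, Ione, Ursula, Ualani, Eamon, Verity, Farrukh, Tamsin, Gustav, Wendel, and Orsolya each take £54,000; Bruno's £54,000 share passes to Bruno's issue; Linnea's £54,000 share passes to Linnea's issue.
Bruno's share (£54,000) is divided into 2 shares of £27,000: Miko and Osric each take £27,000.
Linnea's share (£54,000) passes entirely to Gwendolyn.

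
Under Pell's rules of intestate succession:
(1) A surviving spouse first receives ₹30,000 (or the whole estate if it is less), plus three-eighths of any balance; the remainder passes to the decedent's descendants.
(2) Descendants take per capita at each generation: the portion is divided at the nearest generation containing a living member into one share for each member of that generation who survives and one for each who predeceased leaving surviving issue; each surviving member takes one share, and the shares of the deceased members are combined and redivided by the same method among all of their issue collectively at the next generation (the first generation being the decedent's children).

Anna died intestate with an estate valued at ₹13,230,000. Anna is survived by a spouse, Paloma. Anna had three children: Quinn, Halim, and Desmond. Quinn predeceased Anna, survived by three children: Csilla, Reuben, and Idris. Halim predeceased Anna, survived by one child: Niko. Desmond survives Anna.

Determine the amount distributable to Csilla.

Paloma first takes ₹30,000, leaving a balance of ₹13,200,000. Paloma then takes three-eighths of the balance (₹4,950,000), for a total of ₹4,980,000. The remaining ₹8,250,000 passes to the descendants.
The descendants' portion (₹8,250,000) is divided at the children's generation into 3 shares of ₹2,750,000. Desmond takes ₹2,750,000. The 2 shares of the deceased (Quinn and Halim) are combined into a pool of ₹5,500,000.
That pool (₹5,500,000) is divided at the grandchildren's generation equally among Csilla, Reuben, Idris, and Niko: ₹1,375,000 each.

Csilla receives ₹1,375,000.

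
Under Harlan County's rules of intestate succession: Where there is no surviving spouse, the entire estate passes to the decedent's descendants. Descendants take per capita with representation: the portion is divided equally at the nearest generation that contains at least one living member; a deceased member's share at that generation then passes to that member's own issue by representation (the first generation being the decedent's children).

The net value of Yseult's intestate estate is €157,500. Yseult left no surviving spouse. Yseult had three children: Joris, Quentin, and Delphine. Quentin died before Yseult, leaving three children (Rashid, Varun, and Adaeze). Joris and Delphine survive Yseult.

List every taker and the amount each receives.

Joris: €52,500; Rashid: €17,500; Varun: €17,500; Adaeze: €17,500; Delphine: €52,500

The entire €157,500 passes to the descendants.
That amount (€157,500) is divided into 3 shares of €52,500: Joris and Delphine each take €52,500; Quentin's €52,500 share passes to Quentin's issue.
Quentin's share (€52,500) is divided into 3 shares of €17,500: Rashid, Varun, and Adaeze each take €17,500.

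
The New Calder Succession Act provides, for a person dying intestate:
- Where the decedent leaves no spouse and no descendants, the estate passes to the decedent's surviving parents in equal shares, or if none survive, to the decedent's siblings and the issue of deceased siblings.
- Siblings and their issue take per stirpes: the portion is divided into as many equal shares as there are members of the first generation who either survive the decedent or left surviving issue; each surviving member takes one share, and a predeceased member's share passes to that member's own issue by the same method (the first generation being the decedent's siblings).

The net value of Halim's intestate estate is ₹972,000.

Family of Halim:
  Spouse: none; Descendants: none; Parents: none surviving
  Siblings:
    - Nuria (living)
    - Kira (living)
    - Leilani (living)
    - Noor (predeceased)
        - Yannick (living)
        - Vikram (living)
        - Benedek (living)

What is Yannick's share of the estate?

The entire ₹972,000 passes to the siblings and their issue.
That amount (₹972,000) is divided into 4 shares of ₹243,000: Nuria, Kira, and Leilani each take ₹243,000; Noor's ₹243,000 share passes to Noor's issue.
Noor's share (₹243,000) is divided into 3 shares of ₹81,000: Yannick, Vikram, and Benedek each take ₹81,000.

Yannick receives ₹81,000.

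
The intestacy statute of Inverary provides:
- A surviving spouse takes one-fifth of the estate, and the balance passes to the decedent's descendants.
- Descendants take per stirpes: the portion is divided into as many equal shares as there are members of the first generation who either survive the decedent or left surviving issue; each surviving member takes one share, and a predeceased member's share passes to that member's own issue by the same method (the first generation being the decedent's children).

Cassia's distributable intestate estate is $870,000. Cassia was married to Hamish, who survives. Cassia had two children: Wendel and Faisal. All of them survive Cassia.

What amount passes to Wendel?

Wendel receives $348,000.

Hamish takes one-fifth of $870,000 = $174,000. The remaining $696,000 passes to the descendants.
The descendants' portion ($696,000) is divided into 2 shares of $348,000: Wendel and Faisal each take $348,000.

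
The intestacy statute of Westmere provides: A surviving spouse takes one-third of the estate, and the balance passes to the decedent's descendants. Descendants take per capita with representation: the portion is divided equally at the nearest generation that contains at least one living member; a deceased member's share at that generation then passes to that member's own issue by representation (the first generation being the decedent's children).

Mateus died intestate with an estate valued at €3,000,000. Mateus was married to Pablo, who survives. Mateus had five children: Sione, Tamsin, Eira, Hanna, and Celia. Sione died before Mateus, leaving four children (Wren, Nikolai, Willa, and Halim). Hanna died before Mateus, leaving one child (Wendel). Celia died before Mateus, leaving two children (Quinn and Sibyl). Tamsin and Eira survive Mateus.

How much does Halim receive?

Halim receives €100,000.

Pablo takes one-third of €3,000,000 = €1,000,000. The remaining €2,000,000 passes to the descendants.
The descendants' portion (€2,000,000) is divided into 5 shares of €400,000: Tamsin and Eira each take €400,000; Sione's €400,000 share passes to Sione's issue; Hanna's €400,000 share passes to Hanna's issue; Celia's €400,000 share passes to Celia's issue.
Sione's share (€400,000) is divided into 4 shares of €100,000: Wren, Nikolai, Willa, and Halim each take €100,000.
Hanna's share (€400,000) passes entirely to Wendel.
Celia's share (€400,000) is divided into 2 shares of €200,000: Quinn and Sibyl each take €200,000.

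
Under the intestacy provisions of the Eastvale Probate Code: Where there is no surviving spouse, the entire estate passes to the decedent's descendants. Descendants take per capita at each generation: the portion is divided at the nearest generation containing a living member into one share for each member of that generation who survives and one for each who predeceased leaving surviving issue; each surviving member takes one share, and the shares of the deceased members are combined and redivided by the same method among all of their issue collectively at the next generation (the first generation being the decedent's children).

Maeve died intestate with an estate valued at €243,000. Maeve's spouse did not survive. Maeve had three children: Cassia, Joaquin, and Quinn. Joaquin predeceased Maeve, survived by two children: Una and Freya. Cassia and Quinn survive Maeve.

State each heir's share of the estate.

The entire €243,000 passes to the descendants.
That amount (€243,000) is divided at the children's generation into 3 shares of €81,000. Cassia and Quinn each take €81,000. The remaining share for the deceased Joaquin (€81,000) is carried to the next generation.
That pool (€81,000) is divided at the grandchildren's generation equally among Una and Freya: €40,500 each.

Cassia: €81,000; Una: €40,500; Freya: €40,500; Quinn: €81,000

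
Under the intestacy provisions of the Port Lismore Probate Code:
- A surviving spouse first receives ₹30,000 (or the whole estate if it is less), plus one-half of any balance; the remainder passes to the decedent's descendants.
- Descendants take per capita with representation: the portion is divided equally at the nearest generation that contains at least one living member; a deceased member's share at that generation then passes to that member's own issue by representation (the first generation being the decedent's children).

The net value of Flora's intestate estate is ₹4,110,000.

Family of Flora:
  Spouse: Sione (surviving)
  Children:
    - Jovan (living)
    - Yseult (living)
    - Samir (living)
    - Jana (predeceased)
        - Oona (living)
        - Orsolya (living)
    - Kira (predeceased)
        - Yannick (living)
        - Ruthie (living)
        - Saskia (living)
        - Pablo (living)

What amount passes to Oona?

Sione first takes ₹30,000, leaving a balance of ₹4,080,000. Sione then takes one-half of the balance (₹2,040,000), for a total of ₹2,070,000. The remaining ₹2,040,000 passes to the descendants.
The descendants' portion (₹2,040,000) is divided into 5 shares of ₹408,000: Jovan, Yseult, and Samir each take ₹408,000; Jana's ₹408,000 share passes to Jana's issue; Kira's ₹408,000 share passes to Kira's issue.
Jana's share (₹408,000) is divided into 2 shares of ₹204,000: Oona and Orsolya each take ₹204,000.
Kira's share (₹408,000) is divided into 4 shares of ₹102,000: Yannick, Ruthie, Saskia, and Pablo each take ₹102,000.

Oona receives ₹204,000.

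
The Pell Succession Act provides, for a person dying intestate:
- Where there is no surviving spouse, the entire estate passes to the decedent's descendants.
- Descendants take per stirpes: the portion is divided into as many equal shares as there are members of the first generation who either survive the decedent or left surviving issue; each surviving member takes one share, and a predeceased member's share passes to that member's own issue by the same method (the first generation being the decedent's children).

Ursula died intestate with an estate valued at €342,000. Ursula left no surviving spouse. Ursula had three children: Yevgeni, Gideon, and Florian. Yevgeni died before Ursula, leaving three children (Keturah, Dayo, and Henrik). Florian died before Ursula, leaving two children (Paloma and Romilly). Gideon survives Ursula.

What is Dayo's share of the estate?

Dayo receives €38,000.

The entire €342,000 passes to the descendants.
That amount (€342,000) is divided into 3 shares of €114,000: Gideon takes €114,000; Yevgeni's €114,000 share passes to Yevgeni's issue; Florian's €114,000 share passes to Florian's issue.
Yevgeni's share (€114,000) is divided into 3 shares of €38,000: Keturah, Dayo, and Henrik each take €38,000.
Florian's share (€114,000) is divided into 2 shares of €57,000: Paloma and Romilly each take €57,000.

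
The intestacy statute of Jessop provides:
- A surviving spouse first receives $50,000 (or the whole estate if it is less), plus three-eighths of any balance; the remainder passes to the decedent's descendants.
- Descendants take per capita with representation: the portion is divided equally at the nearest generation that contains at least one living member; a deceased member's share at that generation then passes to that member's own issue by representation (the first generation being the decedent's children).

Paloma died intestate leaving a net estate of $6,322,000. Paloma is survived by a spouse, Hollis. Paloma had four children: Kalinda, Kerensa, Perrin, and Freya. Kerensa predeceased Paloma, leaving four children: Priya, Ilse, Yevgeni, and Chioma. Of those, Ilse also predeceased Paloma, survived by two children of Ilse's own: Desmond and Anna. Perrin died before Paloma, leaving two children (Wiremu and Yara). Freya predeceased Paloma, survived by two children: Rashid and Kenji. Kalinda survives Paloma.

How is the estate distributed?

Hollis first takes $50,000, leaving a balance of $6,272,000. Hollis then takes three-eighths of the balance ($2,352,000), for a total of $2,402,000. The remaining $3,920,000 passes to the descendants.
The descendants' portion ($3,920,000) is divided into 4 shares of $980,000: Kalinda takes $980,000; Kerensa's $980,000 share passes to Kerensa's issue; Perrin's $980,000 share passes to Perrin's issue; Freya's $980,000 share passes to Freya's issue.
Kerensa's share ($980,000) is divided into 4 shares of $245,000: Priya, Yevgeni, and Chioma each take $245,000; Ilse's $245,000 share passes to Ilse's issue.
Ilse's share ($245,000) is divided into 2 shares of $122,500: Desmond and Anna each take $122,500.
Perrin's share ($980,000) is divided into 2 shares of $490,000: Wiremu and Yara each take $490,000.
Freya's share ($980,000) is divided into 2 shares of $490,000: Rashid and Kenji each take $490,000.

Hollis: $2,402,000; Kalinda: $980,000; Priya: $245,000; Desmond: $122,500; Anna: $122,500; Yevgeni: $245,000; Chioma: $245,000; Wiremu: $490,000; Yara: $490,000; Rashid: $490,000; Kenji: $490,000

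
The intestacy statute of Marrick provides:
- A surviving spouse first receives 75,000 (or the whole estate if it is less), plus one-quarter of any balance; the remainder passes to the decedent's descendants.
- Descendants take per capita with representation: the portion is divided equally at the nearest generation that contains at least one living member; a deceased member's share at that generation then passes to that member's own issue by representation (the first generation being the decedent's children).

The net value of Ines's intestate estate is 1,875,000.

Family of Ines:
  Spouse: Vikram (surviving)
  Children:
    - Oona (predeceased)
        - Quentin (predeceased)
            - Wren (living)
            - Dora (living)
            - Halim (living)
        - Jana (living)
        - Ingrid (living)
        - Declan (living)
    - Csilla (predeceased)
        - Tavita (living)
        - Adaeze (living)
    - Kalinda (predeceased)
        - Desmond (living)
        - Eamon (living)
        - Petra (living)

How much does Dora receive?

Vikram first takes 75,000, leaving a balance of 1,800,000. Vikram then takes one-quarter of the balance (450,000), for a total of 525,000. The remaining 1,350,000 passes to the descendants.
No child survives, so the initial division is made at the grandchildren's generation.
The descendants' portion (1,350,000) is divided into 9 shares of 150,000: Jana, Ingrid, Declan, Tavita, Adaeze, Desmond, Eamon, and Petra each take 150,000; Quentin's 150,000 share passes to Quentin's issue.
Quentin's share (150,000) is divided into 3 shares of 50,000: Wren, Dora, and Halim each take 50,000.

Dora receives 50,000.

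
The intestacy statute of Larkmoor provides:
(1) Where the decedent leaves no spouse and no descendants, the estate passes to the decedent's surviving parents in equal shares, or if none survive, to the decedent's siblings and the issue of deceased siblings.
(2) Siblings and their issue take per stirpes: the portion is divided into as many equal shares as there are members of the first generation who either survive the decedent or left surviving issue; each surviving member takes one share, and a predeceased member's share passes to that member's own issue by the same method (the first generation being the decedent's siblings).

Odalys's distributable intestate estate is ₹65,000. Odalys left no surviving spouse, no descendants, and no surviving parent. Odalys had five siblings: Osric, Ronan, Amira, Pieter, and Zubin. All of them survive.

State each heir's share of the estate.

Osric: ₹13,000; Ronan: ₹13,000; Amira: ₹13,000; Pieter: ₹13,000; Zubin: ₹13,000

The entire ₹65,000 passes to the siblings and their issue.
That amount (₹65,000) is divided into 5 shares of ₹13,000: Osric, Ronan, Amira, Pieter, and Zubin each take ₹13,000.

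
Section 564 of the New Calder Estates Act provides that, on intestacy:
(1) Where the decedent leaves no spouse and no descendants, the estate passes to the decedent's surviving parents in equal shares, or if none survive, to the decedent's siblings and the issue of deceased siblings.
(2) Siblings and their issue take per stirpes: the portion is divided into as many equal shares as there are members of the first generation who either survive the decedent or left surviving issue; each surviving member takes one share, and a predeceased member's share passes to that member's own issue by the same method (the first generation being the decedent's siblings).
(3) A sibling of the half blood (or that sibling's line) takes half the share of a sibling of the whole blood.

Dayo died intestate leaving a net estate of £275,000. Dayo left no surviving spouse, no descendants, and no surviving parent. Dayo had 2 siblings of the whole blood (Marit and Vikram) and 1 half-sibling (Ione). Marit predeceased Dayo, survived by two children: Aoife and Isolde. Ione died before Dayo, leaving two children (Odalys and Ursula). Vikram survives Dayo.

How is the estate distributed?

The entire £275,000 passes to the siblings and their issue.
Counting each half-blood sibling's line as half a unit, there are 5/2 units in £275,000, so one unit is £110,000. Whole-blood lines (Marit and Vikram) take £110,000 each; half-blood lines (Ione) take £55,000 each.
Marit's share (£110,000) is divided into 2 shares of £55,000: Aoife and Isolde each take £55,000.
Ione's share (£55,000) is divided into 2 shares of £27,500: Odalys and Ursula each take £27,500.

Aoife: £55,000; Isolde: £55,000; Odalys: £27,500; Ursula: £27,500; Vikram: £110,000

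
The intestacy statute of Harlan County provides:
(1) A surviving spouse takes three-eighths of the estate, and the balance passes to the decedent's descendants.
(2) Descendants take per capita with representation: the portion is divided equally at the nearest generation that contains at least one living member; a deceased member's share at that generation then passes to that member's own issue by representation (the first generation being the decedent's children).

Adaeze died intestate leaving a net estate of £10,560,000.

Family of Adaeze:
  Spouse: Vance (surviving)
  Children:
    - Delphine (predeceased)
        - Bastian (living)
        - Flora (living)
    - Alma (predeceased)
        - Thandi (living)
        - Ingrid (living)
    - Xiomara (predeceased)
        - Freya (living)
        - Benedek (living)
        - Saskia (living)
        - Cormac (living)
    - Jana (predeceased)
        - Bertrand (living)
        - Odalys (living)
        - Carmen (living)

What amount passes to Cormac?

Vance takes three-eighths of £10,560,000 = £3,960,000. The remaining £6,600,000 passes to the descendants.
No child survives, so the initial division is made at the grandchildren's generation.
The descendants' portion (£6,600,000) is divided into 11 shares of £600,000: Bastian, Flora, Thandi, Ingrid, Freya, Benedek, Saskia, Cormac, Bertrand, Odalys, and Carmen each take £600,000.

Cormac receives £600,000.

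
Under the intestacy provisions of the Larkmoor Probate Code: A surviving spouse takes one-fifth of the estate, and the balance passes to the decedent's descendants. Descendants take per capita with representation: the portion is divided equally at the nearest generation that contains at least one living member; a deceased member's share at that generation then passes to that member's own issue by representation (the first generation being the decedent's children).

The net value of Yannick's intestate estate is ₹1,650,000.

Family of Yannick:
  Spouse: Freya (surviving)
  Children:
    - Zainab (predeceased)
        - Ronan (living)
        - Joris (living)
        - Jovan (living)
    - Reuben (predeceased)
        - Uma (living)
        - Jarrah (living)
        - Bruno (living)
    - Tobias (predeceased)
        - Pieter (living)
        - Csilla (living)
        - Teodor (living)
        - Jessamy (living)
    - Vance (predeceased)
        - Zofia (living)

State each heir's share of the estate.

Freya: ₹330,000; Ronan: ₹120,000; Joris: ₹120,000; Jovan: ₹120,000; Uma: ₹120,000; Jarrah: ₹120,000; Bruno: ₹120,000; Pieter: ₹120,000; Csilla: ₹120,000; Teodor: ₹120,000; Jessamy: ₹120,000; Zofia: ₹120,000

Freya takes one-fifth of ₹1,650,000 = ₹330,000. The remaining ₹1,320,000 passes to the descendants.
No child survives, so the initial division is made at the grandchildren's generation.
The descendants' portion (₹1,320,000) is divided into 11 shares of ₹120,000: Ronan, Joris, Jovan, Uma, Jarrah, Bruno, Pieter, Csilla, Teodor, Jessamy, and Zofia each take ₹120,000.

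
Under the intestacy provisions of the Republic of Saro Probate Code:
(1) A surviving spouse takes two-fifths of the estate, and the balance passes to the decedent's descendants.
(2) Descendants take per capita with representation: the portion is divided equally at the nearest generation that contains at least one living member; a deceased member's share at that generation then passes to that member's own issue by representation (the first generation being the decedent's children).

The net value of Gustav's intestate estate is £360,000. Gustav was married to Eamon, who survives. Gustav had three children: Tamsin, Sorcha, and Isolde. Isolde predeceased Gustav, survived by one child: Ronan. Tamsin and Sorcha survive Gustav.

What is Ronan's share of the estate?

Ronan receives £72,000.

Eamon takes two-fifths of £360,000 = £144,000. The remaining £216,000 passes to the descendants.
The descendants' portion (£216,000) is divided into 3 shares of £72,000: Tamsin and Sorcha each take £72,000; Isolde's £72,000 share passes to Isolde's issue.
Isolde's share (£72,000) passes entirely to Ronan.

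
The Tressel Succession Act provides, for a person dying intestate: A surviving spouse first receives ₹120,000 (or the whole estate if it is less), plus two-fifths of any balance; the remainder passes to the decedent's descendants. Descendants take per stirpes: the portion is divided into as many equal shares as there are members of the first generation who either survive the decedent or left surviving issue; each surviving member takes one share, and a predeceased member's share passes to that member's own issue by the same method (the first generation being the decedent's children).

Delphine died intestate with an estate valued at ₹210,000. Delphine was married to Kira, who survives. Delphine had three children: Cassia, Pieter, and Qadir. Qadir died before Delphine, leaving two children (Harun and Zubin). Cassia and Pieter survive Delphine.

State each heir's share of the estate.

Kira first takes ₹120,000, leaving a balance of ₹90,000. Kira then takes two-fifths of the balance (₹36,000), for a total of ₹156,000. The remaining ₹54,000 passes to the descendants.
The descendants' portion (₹54,000) is divided into 3 shares of ₹18,000: Cassia and Pieter each take ₹18,000; Qadir's ₹18,000 share passes to Qadir's issue.
Qadir's share (₹18,000) is divided into 2 shares of ₹9,000: Harun and Zubin each take ₹9,000.

Kira: ₹156,000; Cassia: ₹18,000; Pieter: ₹18,000; Harun: ₹9,000; Zubin: ₹9,000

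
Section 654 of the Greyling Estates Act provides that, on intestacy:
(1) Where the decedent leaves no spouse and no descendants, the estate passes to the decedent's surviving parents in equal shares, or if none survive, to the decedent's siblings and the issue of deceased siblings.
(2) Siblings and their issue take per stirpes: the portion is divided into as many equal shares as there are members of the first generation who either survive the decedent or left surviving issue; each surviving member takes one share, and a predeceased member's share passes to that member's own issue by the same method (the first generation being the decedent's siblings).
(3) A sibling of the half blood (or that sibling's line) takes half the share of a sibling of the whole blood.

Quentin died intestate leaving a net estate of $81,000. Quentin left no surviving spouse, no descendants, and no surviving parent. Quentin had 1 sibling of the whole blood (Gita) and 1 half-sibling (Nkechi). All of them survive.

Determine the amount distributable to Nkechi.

Nkechi receives $27,000.

The entire $81,000 passes to the siblings and their issue.
Counting each half-blood sibling's line as half a unit, there are 3/2 units in $81,000, so one unit is $54,000. Whole-blood lines (Gita) take $54,000 each; half-blood lines (Nkechi) take $27,000 each.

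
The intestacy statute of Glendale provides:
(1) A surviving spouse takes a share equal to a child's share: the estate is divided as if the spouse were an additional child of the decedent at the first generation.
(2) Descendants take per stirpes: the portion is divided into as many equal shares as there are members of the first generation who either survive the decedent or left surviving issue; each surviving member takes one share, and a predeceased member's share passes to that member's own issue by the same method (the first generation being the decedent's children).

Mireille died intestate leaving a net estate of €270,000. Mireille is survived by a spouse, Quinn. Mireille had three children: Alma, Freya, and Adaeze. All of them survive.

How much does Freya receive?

Freya receives €67,500.

The spouse counts as an additional share at the children's level, so there are 4 primary shares of €67,500. Quinn takes one such share (€67,500).
The children's combined portion (€202,500) is divided into 3 shares of €67,500: Alma, Freya, and Adaeze each take €67,500.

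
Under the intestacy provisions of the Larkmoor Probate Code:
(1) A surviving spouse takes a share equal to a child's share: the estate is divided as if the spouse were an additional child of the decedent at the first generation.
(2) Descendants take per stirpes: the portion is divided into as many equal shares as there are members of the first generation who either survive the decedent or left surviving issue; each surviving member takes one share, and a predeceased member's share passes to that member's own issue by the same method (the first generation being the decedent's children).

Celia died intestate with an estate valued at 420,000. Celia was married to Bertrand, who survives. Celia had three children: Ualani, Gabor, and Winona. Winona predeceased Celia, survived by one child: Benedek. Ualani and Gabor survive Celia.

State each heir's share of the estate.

Bertrand: 105,000; Ualani: 105,000; Gabor: 105,000; Benedek: 105,000

The spouse counts as an additional share at the children's level, so there are 4 primary shares of 105,000. Bertrand takes one such share (105,000).
The children's combined portion (315,000) is divided into 3 shares of 105,000: Ualani and Gabor each take 105,000; Winona's 105,000 share passes to Winona's issue.
Winona's share (105,000) passes entirely to Benedek.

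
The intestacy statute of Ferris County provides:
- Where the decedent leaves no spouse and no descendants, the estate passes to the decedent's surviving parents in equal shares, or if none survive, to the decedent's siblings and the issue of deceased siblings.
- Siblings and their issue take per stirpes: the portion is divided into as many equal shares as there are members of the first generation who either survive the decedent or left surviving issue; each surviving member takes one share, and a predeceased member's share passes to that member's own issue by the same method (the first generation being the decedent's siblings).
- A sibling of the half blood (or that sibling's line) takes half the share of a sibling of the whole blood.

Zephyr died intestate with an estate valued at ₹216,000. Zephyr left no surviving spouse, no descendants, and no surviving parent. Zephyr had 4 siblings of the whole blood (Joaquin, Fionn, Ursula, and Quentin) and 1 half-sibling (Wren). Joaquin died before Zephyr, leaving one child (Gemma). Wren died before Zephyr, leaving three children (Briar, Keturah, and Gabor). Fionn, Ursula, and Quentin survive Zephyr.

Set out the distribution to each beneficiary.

Gemma: ₹48,000; Briar: ₹8,000; Keturah: ₹8,000; Gabor: ₹8,000; Fionn: ₹48,000; Ursula: ₹48,000; Quentin: ₹48,000

The entire ₹216,000 passes to the siblings and their issue.
Counting each half-blood sibling's line as half a unit, there are 9/2 units in ₹216,000, so one unit is ₹48,000. Whole-blood lines (Joaquin, Fionn, Ursula, and Quentin) take ₹48,000 each; half-blood lines (Wren) take ₹24,000 each.
Joaquin's share (₹48,000) passes entirely to Gemma.
Wren's share (₹24,000) is divided into 3 shares of ₹8,000: Briar, Keturah, and Gabor each take ₹8,000.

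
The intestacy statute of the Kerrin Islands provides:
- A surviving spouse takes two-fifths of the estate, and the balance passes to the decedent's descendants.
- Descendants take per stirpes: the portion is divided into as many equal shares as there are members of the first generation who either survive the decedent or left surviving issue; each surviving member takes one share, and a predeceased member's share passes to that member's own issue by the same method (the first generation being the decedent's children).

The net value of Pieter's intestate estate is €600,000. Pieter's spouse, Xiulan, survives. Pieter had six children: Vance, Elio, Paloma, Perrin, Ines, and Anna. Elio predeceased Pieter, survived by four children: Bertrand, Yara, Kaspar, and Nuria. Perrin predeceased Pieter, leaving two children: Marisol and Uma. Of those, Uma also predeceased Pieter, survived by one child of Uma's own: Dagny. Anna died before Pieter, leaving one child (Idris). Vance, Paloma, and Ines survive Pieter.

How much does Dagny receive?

Xiulan takes two-fifths of €600,000 = €240,000. The remaining €360,000 passes to the descendants.
The descendants' portion (€360,000) is divided into 6 shares of €60,000: Vance, Paloma, and Ines each take €60,000; Elio's €60,000 share passes to Elio's issue; Perrin's €60,000 share passes to Perrin's issue; Anna's €60,000 share passes to Anna's issue.
Elio's share (€60,000) is divided into 4 shares of €15,000: Bertrand, Yara, Kaspar, and Nuria each take €15,000.
Perrin's share (€60,000) is divided into 2 shares of €30,000: Marisol takes €30,000; Uma's €30,000 share passes to Uma's issue.
Uma's share (€30,000) passes entirely to Dagny.
Anna's share (€60,000) passes entirely to Idris.

Dagny receives €30,000.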